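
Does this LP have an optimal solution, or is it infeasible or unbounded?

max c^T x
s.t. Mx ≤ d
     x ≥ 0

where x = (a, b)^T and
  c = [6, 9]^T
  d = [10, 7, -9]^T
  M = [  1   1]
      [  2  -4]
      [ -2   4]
One constraint requires 2a - 4b ≤ 7, while the constraint -2a + 4b ≤ -9 is equivalent to 2a - 4b ≥ 9. Together they would need 9 ≤ 2a - 4b ≤ 7, which is impossible since 9 > 7. No point satisfies all constraints.

The feasible region is empty; the LP is infeasible.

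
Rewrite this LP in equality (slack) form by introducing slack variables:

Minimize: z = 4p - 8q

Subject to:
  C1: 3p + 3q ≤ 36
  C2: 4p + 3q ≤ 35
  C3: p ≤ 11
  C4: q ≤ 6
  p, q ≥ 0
min z = 4p - 8q

s.t.
  3p + 3q + s1 = 36
  4p + 3q + s2 = 35
  p + s3 = 11
  q + s4 = 6
  p, q, s1, s2, s3, s4 ≥ 0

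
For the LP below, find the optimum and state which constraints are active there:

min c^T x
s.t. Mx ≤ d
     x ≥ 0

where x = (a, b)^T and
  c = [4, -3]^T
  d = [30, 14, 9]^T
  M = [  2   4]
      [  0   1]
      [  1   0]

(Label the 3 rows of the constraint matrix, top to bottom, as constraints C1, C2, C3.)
Optimal: a = 0, b = 7.5
Slack at optimum:
  C1: slack = 0 (binding)
  C2: slack = 6.5
  C3: slack = 9
  a ≥ 0: a = 0 (binding)
  b ≥ 0: b = 7.5
Binding constraints: C1, a ≥ 0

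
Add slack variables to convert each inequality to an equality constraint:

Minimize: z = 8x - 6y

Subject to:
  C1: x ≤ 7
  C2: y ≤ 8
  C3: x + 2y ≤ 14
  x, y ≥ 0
min z = 8x - 6y

s.t.
  x + s1 = 7
  y + s2 = 8
  x + 2y + s3 = 14
  x, y, s1, s2, s3 ≥ 0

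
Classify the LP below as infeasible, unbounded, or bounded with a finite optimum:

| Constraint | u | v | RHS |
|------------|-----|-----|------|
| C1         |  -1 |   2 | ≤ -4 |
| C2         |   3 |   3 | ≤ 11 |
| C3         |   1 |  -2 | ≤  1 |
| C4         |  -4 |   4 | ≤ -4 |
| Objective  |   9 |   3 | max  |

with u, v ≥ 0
C3 requires u - 2v ≤ 1, while C1 (-u + 2v ≤ -4) is equivalent to u - 2v ≥ 4. Together they would need 4 ≤ u - 2v ≤ 1, which is impossible since 4 > 1. No point satisfies all constraints.

Infeasible: no point satisfies all constraints simultaneously.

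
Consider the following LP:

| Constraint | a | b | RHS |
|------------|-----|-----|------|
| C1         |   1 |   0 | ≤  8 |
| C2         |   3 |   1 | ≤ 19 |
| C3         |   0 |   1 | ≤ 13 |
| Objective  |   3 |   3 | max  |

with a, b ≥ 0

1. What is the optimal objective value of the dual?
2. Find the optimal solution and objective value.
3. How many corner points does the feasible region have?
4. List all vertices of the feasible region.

1. 45 (by strong duality, equal to the primal optimum)
2. a = 2, b = 13, z = 45
3. 4
4. (0, 0), (6.333, 0), (2, 13), (0, 13)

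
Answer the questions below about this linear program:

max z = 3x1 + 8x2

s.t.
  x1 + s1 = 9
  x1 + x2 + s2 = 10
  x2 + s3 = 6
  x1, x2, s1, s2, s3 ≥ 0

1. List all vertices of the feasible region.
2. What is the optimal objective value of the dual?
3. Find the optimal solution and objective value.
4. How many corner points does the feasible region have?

1. (0, 0), (9, 0), (9, 1), (4, 6), (0, 6)
2. 60 (by strong duality, equal to the primal optimum)
3. x1 = 4, x2 = 6, z = 60
4. 5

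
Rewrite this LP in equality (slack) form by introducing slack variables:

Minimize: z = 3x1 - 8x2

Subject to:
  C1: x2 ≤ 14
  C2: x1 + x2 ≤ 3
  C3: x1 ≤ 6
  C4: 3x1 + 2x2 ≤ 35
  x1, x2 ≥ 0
min z = 3x1 - 8x2

s.t.
  x2 + s1 = 14
  x1 + x2 + s2 = 3
  x1 + s3 = 6
  3x1 + 2x2 + s4 = 35
  x1, x2, s1, s2, s3, s4 ≥ 0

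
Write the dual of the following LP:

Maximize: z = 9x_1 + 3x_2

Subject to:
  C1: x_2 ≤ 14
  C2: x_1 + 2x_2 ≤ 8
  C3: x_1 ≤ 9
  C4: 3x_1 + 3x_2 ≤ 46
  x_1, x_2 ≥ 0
Minimize: z = 14y1 + 8y2 + 9y3 + 46y4

Subject to:
  C1: -y2 - y3 - 3y4 ≤ -9
  C2: -y1 - 2y2 - 3y4 ≤ -3
  y1, y2, y3, y4 ≥ 0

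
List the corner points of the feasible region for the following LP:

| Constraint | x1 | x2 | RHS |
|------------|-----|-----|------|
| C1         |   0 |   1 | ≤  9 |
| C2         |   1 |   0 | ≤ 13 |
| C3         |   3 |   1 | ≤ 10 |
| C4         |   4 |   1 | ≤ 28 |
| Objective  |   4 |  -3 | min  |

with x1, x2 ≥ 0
Each vertex is the intersection of two constraint boundaries that also satisfies all remaining constraints:
  x1 = 0 and x2 = 0 → (0, 0)
  3x1 + x2 = 10 and x2 = 0 → (3.333, 0)
  x2 = 9 and 3x1 + x2 = 10 → (0.3333, 9)
  x2 = 9 and x1 = 0 → (0, 9)

Vertices: (0, 0), (3.333, 0), (0.3333, 9), (0, 9)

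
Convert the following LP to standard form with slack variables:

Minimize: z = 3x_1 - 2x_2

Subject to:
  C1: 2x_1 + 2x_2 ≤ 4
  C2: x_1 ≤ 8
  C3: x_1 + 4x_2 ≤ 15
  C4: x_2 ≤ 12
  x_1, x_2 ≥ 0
min z = 3x_1 - 2x_2

s.t.
  2x_1 + 2x_2 + s1 = 4
  x_1 + s2 = 8
  x_1 + 4x_2 + s3 = 15
  x_2 + s4 = 12
  x_1, x_2, s1, s2, s3, s4 ≥ 0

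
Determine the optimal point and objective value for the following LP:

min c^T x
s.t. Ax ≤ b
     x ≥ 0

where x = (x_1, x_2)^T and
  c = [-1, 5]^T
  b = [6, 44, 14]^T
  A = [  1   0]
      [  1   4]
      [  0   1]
Each vertex is the intersection of two constraint boundaries that also satisfies all remaining constraints:
  x_1 = 0 and x_2 = 0 → (0, 0)
  x_1 = 6 and x_2 = 0 → (6, 0)
  x_1 = 6 and x_1 + 4x_2 = 44 → (6, 9.5)
  x_1 + 4x_2 = 44 and x_1 = 0 → (0, 11)

Evaluating z = -x_1 + 5x_2 at each vertex:
  (0, 0): z = 0
  (6, 0): z = -6
  (6, 9.5): z = 41.5
  (0, 11): z = 55

The minimum is at (6, 0) with z = -6.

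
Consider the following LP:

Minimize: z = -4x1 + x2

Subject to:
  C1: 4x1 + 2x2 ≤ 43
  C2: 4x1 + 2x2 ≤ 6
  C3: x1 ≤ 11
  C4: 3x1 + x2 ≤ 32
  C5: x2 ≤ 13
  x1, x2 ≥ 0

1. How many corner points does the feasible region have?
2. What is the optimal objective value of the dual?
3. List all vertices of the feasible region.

1. 3
2. -6 (by strong duality, equal to the primal optimum)
3. (0, 0), (1.5, 0), (0, 3)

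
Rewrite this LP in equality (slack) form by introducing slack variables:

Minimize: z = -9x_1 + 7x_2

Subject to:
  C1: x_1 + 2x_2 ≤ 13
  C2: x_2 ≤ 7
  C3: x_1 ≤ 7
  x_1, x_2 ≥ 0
min z = -9x_1 + 7x_2

s.t.
  x_1 + 2x_2 + s1 = 13
  x_2 + s2 = 7
  x_1 + s3 = 7
  x_1, x_2, s1, s2, s3 ≥ 0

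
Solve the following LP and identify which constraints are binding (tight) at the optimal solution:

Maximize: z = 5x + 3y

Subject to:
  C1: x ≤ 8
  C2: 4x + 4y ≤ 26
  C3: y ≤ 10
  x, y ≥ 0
Optimal: x = 6.5, y = 0
Slack at optimum:
  C1: slack = 1.5
  C2: slack = 0 (binding)
  C3: slack = 10
  x ≥ 0: x = 6.5
  y ≥ 0: y = 0 (binding)
Binding constraints: C2, y ≥ 0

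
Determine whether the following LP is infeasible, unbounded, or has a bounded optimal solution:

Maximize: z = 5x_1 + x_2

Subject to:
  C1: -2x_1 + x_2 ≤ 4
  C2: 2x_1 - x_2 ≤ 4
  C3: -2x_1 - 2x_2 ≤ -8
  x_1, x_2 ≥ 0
Feasible point: (0, 4) satisfies every constraint, so the LP is feasible.
Direction d = (1, 2): for each constraint row a, a·d ≤ 0 —
  (-2)(1) + (1)(2) = 0 ≤ 0
  (2)(1) + (-1)(2) = 0 ≤ 0
  (-2)(1) + (-2)(2) = -6 ≤ 0
and d ≥ 0, so (0, 4) + t·d stays feasible for every t ≥ 0. Along this ray z = 5x_1 + x_2 changes by 7 per unit t, so z → +∞.

Unbounded: there is a feasible ray along which z → +∞.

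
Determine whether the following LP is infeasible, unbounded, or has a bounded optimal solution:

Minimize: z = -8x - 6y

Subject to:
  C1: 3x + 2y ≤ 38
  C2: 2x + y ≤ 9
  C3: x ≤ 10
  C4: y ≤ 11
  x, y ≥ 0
The point (0, 9) satisfies every constraint, so the LP is feasible; the constraints give x ≤ 10 and y ≤ 11, which with x, y ≥ 0 keep the feasible region inside a bounded box. A feasible, bounded LP attains a finite optimum at a vertex.

Feasible with finite optimum z* = -54 at (0, 9).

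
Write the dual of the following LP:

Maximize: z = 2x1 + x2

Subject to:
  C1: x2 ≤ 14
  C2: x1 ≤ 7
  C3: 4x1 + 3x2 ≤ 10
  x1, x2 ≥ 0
Minimize: z = 14y1 + 7y2 + 10y3

Subject to:
  C1: -y2 - 4y3 ≤ -2
  C2: -y1 - 3y3 ≤ -1
  y1, y2, y3 ≥ 0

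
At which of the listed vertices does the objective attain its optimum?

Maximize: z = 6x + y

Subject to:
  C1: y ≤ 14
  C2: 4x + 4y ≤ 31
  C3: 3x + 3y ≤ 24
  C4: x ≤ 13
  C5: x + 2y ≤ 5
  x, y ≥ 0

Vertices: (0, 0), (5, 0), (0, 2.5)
Evaluating z = 6x + y at each vertex:
  (0, 0): z = 0
  (5, 0): z = 30
  (0, 2.5): z = 2.5

The largest value is z = 30, attained at (5, 0).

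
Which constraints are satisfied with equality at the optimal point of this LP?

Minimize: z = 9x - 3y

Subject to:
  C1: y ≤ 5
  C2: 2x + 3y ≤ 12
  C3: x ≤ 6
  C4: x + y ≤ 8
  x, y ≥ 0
Optimal: x = 0, y = 4
Slack at optimum:
  C1: slack = 1
  C2: slack = 0 (binding)
  C3: slack = 6
  C4: slack = 4
  x ≥ 0: x = 0 (binding)
  y ≥ 0: y = 4
Binding constraints: C2, x ≥ 0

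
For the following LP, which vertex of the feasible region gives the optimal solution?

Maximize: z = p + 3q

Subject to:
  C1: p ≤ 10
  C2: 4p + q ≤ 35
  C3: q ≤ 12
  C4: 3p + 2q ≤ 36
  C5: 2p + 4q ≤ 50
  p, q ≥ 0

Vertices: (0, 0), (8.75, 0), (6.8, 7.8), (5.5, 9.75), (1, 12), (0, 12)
(1, 12) with z = 37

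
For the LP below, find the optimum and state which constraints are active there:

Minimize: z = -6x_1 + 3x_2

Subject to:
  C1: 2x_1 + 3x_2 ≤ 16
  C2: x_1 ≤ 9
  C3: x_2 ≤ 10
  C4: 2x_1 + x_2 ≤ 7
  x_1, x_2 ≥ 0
Optimal: x_1 = 3.5, x_2 = 0
Binding: C4, x_2 ≥ 0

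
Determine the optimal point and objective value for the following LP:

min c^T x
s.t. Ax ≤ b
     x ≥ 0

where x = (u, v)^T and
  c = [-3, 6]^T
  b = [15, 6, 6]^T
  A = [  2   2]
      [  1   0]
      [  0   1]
Each vertex is the intersection of two constraint boundaries that also satisfies all remaining constraints:
  u = 0 and v = 0 → (0, 0)
  u = 6 and v = 0 → (6, 0)
  2u + 2v = 15 and u = 6 → (6, 1.5)
  2u + 2v = 15 and v = 6 → (1.5, 6)
  v = 6 and u = 0 → (0, 6)

Evaluating z = -3u + 6v at each vertex:
  (0, 0): z = 0
  (6, 0): z = -18
  (6, 1.5): z = -9
  (1.5, 6): z = 31.5
  (0, 6): z = 36

The minimum is at (6, 0) with z = -18.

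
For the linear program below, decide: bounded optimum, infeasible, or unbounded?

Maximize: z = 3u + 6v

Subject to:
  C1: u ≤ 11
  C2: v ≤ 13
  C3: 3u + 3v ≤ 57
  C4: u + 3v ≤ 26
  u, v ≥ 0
The point (11, 5) satisfies every constraint, so the LP is feasible; the constraints give u ≤ 11 and v ≤ 13, which with u, v ≥ 0 keep the feasible region inside a bounded box. A feasible, bounded LP attains a finite optimum at a vertex.

The LP has an optimal solution: (11, 5) with z = 63.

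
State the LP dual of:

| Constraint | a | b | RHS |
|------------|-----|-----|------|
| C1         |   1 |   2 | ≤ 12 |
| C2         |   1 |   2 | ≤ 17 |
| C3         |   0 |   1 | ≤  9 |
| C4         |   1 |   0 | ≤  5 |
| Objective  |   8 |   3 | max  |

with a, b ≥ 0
Minimize: z = 12y1 + 17y2 + 9y3 + 5y4

Subject to:
  C1: -y1 - y2 - y4 ≤ -8
  C2: -2y1 - 2y2 - y3 ≤ -3
  y1, y2, y3, y4 ≥ 0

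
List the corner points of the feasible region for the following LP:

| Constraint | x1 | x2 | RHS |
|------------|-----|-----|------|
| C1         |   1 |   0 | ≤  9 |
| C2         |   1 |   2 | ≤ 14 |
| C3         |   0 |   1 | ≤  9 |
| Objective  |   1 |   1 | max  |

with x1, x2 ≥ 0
Each vertex is the intersection of two constraint boundaries that also satisfies all remaining constraints:
  x1 = 0 and x2 = 0 → (0, 0)
  x1 = 9 and x2 = 0 → (9, 0)
  x1 = 9 and x1 + 2x2 = 14 → (9, 2.5)
  x1 + 2x2 = 14 and x1 = 0 → (0, 7)

Vertices: (0, 0), (9, 0), (9, 2.5), (0, 7)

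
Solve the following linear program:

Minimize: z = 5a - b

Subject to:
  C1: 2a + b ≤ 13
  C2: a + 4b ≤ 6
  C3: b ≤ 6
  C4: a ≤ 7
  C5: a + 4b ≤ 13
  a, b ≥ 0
a = 0, b = 1.5, z = -1.5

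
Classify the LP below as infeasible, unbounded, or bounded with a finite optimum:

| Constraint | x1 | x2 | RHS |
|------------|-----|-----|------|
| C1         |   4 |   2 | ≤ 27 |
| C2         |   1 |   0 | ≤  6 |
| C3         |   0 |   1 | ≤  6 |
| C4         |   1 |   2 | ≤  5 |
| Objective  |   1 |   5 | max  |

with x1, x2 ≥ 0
The point (0, 2.5) satisfies every constraint, so the LP is feasible; the constraints give x1 ≤ 6 and x2 ≤ 6, which with x1, x2 ≥ 0 keep the feasible region inside a bounded box. A feasible, bounded LP attains a finite optimum at a vertex.

Bounded optimum: z* = 12.5 at (0, 2.5).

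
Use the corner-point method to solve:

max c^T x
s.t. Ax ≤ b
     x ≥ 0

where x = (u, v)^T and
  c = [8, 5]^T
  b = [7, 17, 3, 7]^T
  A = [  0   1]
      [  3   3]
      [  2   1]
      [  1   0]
Each vertex is the intersection of two constraint boundaries that also satisfies all remaining constraints:
  u = 0 and v = 0 → (0, 0)
  2u + v = 3 and v = 0 → (1.5, 0)
  2u + v = 3 and u = 0 → (0, 3)

Evaluating z = 8u + 5v at each vertex:
  (0, 0): z = 0
  (1.5, 0): z = 12
  (0, 3): z = 15

The maximum is at (0, 3) with z = 15.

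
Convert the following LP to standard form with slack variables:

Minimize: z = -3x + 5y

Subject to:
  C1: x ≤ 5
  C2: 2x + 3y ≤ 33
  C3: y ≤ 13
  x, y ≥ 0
min z = -3x + 5y

s.t.
  x + s1 = 5
  2x + 3y + s2 = 33
  y + s3 = 13
  x, y, s1, s2, s3 ≥ 0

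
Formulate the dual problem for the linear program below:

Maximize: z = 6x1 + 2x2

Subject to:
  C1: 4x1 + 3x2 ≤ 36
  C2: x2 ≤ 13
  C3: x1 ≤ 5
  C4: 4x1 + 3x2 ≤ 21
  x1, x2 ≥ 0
Minimize: z = 36y1 + 13y2 + 5y3 + 21y4

Subject to:
  C1: -4y1 - y3 - 4y4 ≤ -6
  C2: -3y1 - y2 - 3y4 ≤ -2
  y1, y2, y3, y4 ≥ 0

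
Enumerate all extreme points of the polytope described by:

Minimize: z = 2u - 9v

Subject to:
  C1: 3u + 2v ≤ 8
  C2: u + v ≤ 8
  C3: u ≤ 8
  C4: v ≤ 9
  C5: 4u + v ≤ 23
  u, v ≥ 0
Each vertex is the intersection of two constraint boundaries that also satisfies all remaining constraints:
  u = 0 and v = 0 → (0, 0)
  3u + 2v = 8 and v = 0 → (2.667, 0)
  3u + 2v = 8 and u = 0 → (0, 4)

Vertices: (0, 0), (2.667, 0), (0, 4)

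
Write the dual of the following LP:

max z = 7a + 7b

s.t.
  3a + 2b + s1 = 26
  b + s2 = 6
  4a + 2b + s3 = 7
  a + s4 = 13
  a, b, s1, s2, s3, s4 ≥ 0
Minimize: z = 26y1 + 6y2 + 7y3 + 13y4

Subject to:
  C1: -3y1 - 4y3 - y4 ≤ -7
  C2: -2y1 - y2 - 2y3 ≤ -7
  y1, y2, y3, y4 ≥ 0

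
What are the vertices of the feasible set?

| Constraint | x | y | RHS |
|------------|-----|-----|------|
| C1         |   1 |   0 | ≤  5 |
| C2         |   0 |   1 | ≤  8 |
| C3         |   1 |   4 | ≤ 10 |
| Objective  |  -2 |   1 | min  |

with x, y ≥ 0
Each vertex is the intersection of two constraint boundaries that also satisfies all remaining constraints:
  x = 0 and y = 0 → (0, 0)
  x = 5 and y = 0 → (5, 0)
  x = 5 and x + 4y = 10 → (5, 1.25)
  x + 4y = 10 and x = 0 → (0, 2.5)

Vertices: (0, 0), (5, 0), (5, 1.25), (0, 2.5)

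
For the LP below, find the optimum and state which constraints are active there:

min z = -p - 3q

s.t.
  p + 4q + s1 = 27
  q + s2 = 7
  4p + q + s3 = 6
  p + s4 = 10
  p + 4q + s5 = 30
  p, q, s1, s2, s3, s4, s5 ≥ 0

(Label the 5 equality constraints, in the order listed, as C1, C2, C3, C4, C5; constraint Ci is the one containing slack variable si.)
Optimal: p = 0, q = 6
Binding: C3, p ≥ 0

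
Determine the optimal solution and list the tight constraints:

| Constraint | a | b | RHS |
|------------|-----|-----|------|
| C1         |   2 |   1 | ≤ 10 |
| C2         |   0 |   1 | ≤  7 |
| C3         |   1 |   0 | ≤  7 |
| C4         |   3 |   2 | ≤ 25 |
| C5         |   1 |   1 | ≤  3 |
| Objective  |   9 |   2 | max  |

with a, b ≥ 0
Optimal: a = 3, b = 0
Slack at optimum:
  C1: slack = 4
  C2: slack = 7
  C3: slack = 4
  C4: slack = 16
  C5: slack = 0 (binding)
  a ≥ 0: a = 3
  b ≥ 0: b = 0 (binding)
Binding constraints: C5, b ≥ 0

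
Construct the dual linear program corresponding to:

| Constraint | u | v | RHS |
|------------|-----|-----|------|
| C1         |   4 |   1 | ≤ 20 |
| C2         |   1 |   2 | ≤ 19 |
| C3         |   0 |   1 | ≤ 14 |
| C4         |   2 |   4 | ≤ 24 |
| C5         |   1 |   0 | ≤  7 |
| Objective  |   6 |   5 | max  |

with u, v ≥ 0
Minimize: z = 20y1 + 19y2 + 14y3 + 24y4 + 7y5

Subject to:
  C1: -4y1 - y2 - 2y4 - y5 ≤ -6
  C2: -y1 - 2y2 - y3 - 4y4 ≤ -5
  y1, y2, y3, y4, y5 ≥ 0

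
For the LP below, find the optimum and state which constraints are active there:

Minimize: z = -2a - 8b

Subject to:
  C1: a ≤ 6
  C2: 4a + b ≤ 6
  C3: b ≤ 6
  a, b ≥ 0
Optimal: a = 0, b = 6
Slack at optimum:
  C1: slack = 6
  C2: slack = 0 (binding)
  C3: slack = 0 (binding)
  a ≥ 0: a = 0 (binding)
  b ≥ 0: b = 6
Binding constraints: C2, C3, a ≥ 0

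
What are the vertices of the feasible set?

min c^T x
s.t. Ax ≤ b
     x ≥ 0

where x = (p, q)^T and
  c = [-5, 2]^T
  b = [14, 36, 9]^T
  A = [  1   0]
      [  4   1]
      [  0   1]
Each vertex is the intersection of two constraint boundaries that also satisfies all remaining constraints:
  p = 0 and q = 0 → (0, 0)
  4p + q = 36 and q = 0 → (9, 0)
  4p + q = 36 and q = 9 → (6.75, 9)
  q = 9 and p = 0 → (0, 9)

Vertices: (0, 0), (9, 0), (6.75, 9), (0, 9)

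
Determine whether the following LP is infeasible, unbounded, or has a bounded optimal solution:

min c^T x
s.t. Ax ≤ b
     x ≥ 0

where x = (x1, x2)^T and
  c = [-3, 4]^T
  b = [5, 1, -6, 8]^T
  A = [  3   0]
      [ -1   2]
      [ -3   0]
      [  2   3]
One constraint requires 3x1 ≤ 5, while the constraint -3x1 ≤ -6 is equivalent to 3x1 ≥ 6. Together they would need 6 ≤ 3x1 ≤ 5, which is impossible since 6 > 5. No point satisfies all constraints.

The feasible region is empty; the LP is infeasible.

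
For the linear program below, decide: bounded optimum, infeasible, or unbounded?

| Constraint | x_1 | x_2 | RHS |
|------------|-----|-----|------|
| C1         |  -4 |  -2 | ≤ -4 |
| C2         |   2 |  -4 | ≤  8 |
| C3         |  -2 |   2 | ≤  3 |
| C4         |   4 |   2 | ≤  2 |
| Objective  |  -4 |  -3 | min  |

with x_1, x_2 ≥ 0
C4 requires 4x_1 + 2x_2 ≤ 2, while C1 (-4x_1 - 2x_2 ≤ -4) is equivalent to 4x_1 + 2x_2 ≥ 4. Together they would need 4 ≤ 4x_1 + 2x_2 ≤ 2, which is impossible since 4 > 2. No point satisfies all constraints.

Infeasible: no point satisfies all constraints simultaneously.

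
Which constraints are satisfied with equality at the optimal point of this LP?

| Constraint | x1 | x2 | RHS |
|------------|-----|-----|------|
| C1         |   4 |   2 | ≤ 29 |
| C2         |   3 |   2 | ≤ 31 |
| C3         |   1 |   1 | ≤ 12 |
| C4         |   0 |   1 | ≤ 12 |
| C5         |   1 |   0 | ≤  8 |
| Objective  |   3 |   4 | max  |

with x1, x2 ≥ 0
Optimal: x1 = 0, x2 = 12
Slack at optimum:
  C1: slack = 5
  C2: slack = 7
  C3: slack = 0 (binding)
  C4: slack = 0 (binding)
  C5: slack = 8
  x1 ≥ 0: x1 = 0 (binding)
  x2 ≥ 0: x2 = 12
Binding constraints: C3, C4, x1 ≥ 0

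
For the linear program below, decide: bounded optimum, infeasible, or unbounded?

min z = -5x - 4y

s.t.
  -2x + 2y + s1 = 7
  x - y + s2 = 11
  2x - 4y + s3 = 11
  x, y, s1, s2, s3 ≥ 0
Feasible point: (0, 0) satisfies every constraint, so the LP is feasible.
Direction d = (1, 1): for each constraint row a, a·d ≤ 0 —
  (-2)(1) + (2)(1) = 0 ≤ 0
  (1)(1) + (-1)(1) = 0 ≤ 0
  (2)(1) + (-4)(1) = -2 ≤ 0
and d ≥ 0, so (0, 0) + t·d stays feasible for every t ≥ 0. Along this ray z = -5x - 4y changes by -9 per unit t, so z → −∞.

Unbounded: there is a feasible ray along which z → −∞.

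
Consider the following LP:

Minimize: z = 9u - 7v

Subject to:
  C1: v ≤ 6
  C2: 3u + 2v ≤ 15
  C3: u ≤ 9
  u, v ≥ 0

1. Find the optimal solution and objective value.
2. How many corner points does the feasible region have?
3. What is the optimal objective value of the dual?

1. u = 0, v = 6, z = -42
2. 4
3. -42 (by strong duality, equal to the primal optimum)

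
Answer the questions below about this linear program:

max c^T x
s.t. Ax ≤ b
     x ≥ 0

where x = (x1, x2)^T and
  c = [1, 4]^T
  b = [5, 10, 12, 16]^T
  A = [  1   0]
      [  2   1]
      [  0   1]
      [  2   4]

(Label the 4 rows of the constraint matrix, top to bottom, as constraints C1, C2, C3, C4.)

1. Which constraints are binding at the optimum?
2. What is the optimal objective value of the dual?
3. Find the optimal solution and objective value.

1. C4, x1 ≥ 0
2. 16 (by strong duality, equal to the primal optimum)
3. x1 = 0, x2 = 4, z = 16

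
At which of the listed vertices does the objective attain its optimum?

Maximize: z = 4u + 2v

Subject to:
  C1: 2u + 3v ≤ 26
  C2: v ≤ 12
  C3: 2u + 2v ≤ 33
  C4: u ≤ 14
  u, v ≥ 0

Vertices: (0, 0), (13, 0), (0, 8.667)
Evaluating z = 4u + 2v at each vertex:
  (0, 0): z = 0
  (13, 0): z = 52
  (0, 8.667): z = 17.33

The largest value is z = 52, attained at (13, 0).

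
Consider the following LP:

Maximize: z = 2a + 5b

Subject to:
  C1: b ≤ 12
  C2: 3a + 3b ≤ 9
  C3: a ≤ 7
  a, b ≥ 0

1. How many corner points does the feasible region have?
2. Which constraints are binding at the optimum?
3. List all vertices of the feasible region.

1. 3
2. C2, a ≥ 0
3. (0, 0), (3, 0), (0, 3)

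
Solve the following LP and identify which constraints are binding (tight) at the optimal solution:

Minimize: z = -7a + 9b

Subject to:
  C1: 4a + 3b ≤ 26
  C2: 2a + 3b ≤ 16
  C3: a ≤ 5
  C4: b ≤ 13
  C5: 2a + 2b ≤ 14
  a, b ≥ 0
Optimal: a = 5, b = 0
Slack at optimum:
  C1: slack = 6
  C2: slack = 6
  C3: slack = 0 (binding)
  C4: slack = 13
  C5: slack = 4
  a ≥ 0: a = 5
  b ≥ 0: b = 0 (binding)
Binding constraints: C3, b ≥ 0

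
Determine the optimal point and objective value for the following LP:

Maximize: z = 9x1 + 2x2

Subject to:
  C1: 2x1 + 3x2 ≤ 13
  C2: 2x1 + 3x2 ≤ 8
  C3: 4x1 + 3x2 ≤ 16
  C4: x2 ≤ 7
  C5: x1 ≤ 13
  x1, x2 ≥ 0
x1 = 4, x2 = 0, z = 36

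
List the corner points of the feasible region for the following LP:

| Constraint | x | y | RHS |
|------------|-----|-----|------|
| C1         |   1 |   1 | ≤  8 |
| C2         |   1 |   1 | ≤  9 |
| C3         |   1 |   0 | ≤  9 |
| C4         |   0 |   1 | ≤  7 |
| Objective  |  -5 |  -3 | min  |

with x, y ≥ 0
Each vertex is the intersection of two constraint boundaries that also satisfies all remaining constraints:
  x = 0 and y = 0 → (0, 0)
  x + y = 8 and y = 0 → (8, 0)
  x + y = 8 and y = 7 → (1, 7)
  y = 7 and x = 0 → (0, 7)

Vertices: (0, 0), (8, 0), (1, 7), (0, 7)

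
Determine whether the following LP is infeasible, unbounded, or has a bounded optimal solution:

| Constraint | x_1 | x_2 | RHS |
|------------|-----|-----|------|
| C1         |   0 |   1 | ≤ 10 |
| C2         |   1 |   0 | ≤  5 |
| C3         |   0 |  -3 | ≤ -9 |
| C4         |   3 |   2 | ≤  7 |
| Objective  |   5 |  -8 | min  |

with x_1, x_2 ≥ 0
The point (0, 3.5) satisfies every constraint, so the LP is feasible; the constraints give x_1 ≤ 5 and x_2 ≤ 10, which with x_1, x_2 ≥ 0 keep the feasible region inside a bounded box. A feasible, bounded LP attains a finite optimum at a vertex.

Bounded optimum: z* = -28 at (0, 3.5).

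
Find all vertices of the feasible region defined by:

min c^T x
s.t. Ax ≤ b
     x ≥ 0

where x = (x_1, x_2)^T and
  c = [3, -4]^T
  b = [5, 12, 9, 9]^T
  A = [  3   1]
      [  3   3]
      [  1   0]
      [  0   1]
Each vertex is the intersection of two constraint boundaries that also satisfies all remaining constraints:
  x_1 = 0 and x_2 = 0 → (0, 0)
  3x_1 + x_2 = 5 and x_2 = 0 → (1.667, 0)
  3x_1 + x_2 = 5 and 3x_1 + 3x_2 = 12 → (0.5, 3.5)
  3x_1 + 3x_2 = 12 and x_1 = 0 → (0, 4)

Vertices: (0, 0), (1.667, 0), (0.5, 3.5), (0, 4)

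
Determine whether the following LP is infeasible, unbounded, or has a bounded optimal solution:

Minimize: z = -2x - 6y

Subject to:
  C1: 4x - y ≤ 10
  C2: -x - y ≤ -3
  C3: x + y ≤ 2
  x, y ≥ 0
C3 requires x + y ≤ 2, while C2 (-x - y ≤ -3) is equivalent to x + y ≥ 3. Together they would need 3 ≤ x + y ≤ 2, which is impossible since 3 > 2. No point satisfies all constraints.

The feasible region is empty; the LP is infeasible.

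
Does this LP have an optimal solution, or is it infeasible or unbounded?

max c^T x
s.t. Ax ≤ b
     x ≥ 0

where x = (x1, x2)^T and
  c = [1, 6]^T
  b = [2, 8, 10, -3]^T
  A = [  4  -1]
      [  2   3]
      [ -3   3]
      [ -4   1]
One constraint requires 4x1 - x2 ≤ 2, while the constraint -4x1 + x2 ≤ -3 is equivalent to 4x1 - x2 ≥ 3. Together they would need 3 ≤ 4x1 - x2 ≤ 2, which is impossible since 3 > 2. No point satisfies all constraints.

Infeasible: no point satisfies all constraints simultaneously.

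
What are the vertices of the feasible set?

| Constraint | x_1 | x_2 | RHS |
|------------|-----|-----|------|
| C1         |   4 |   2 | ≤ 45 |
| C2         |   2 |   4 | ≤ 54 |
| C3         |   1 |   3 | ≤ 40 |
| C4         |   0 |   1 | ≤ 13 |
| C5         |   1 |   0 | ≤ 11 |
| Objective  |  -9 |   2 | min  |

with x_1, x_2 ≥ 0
Each vertex is the intersection of two constraint boundaries that also satisfies all remaining constraints:
  x_1 = 0 and x_2 = 0 → (0, 0)
  x_1 = 11 and x_2 = 0 → (11, 0)
  4x_1 + 2x_2 = 45 and x_1 = 11 → (11, 0.5)
  4x_1 + 2x_2 = 45 and 2x_1 + 4x_2 = 54 → (6, 10.5)
  2x_1 + 4x_2 = 54 and x_1 + 3x_2 = 40 → (1, 13)
  x_2 = 13 and x_1 = 0 → (0, 13)

Vertices: (0, 0), (11, 0), (11, 0.5), (6, 10.5), (1, 13), (0, 13)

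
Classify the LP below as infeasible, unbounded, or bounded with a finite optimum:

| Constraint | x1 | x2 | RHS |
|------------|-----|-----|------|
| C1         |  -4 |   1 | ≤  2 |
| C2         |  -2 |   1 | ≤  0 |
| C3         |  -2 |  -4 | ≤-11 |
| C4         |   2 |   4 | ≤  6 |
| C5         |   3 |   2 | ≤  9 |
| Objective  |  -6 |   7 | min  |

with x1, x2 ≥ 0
C4 requires 2x1 + 4x2 ≤ 6, while C3 (-2x1 - 4x2 ≤ -11) is equivalent to 2x1 + 4x2 ≥ 11. Together they would need 11 ≤ 2x1 + 4x2 ≤ 6, which is impossible since 11 > 6. No point satisfies all constraints.

Infeasible: no point satisfies all constraints simultaneously.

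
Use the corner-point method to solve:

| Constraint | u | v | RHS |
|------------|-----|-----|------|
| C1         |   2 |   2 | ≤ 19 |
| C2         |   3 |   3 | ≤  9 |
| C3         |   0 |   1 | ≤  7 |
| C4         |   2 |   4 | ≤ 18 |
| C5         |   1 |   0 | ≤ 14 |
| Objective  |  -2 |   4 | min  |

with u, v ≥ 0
Each vertex is the intersection of two constraint boundaries that also satisfies all remaining constraints:
  u = 0 and v = 0 → (0, 0)
  3u + 3v = 9 and v = 0 → (3, 0)
  3u + 3v = 9 and u = 0 → (0, 3)

Evaluating z = -2u + 4v at each vertex:
  (0, 0): z = 0
  (3, 0): z = -6
  (0, 3): z = 12

The minimum is at (3, 0) with z = -6.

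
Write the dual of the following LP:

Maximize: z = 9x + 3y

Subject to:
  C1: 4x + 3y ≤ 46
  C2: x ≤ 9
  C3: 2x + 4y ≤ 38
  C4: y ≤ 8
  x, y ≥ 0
Minimize: z = 46y1 + 9y2 + 38y3 + 8y4

Subject to:
  C1: -4y1 - y2 - 2y3 ≤ -9
  C2: -3y1 - 4y3 - y4 ≤ -3
  y1, y2, y3, y4 ≥ 0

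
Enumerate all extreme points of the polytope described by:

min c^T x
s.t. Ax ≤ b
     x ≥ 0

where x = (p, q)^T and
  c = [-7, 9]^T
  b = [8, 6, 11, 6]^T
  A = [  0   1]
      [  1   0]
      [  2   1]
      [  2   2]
Each vertex is the intersection of two constraint boundaries that also satisfies all remaining constraints:
  p = 0 and q = 0 → (0, 0)
  2p + 2q = 6 and q = 0 → (3, 0)
  2p + 2q = 6 and p = 0 → (0, 3)

Vertices: (0, 0), (3, 0), (0, 3)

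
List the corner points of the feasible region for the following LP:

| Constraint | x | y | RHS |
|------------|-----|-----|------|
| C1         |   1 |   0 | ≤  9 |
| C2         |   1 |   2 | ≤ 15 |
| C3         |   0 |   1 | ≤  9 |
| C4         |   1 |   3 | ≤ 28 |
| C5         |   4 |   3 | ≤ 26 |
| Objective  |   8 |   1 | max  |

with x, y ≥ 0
Each vertex is the intersection of two constraint boundaries that also satisfies all remaining constraints:
  x = 0 and y = 0 → (0, 0)
  4x + 3y = 26 and y = 0 → (6.5, 0)
  x + 2y = 15 and 4x + 3y = 26 → (1.4, 6.8)
  x + 2y = 15 and x = 0 → (0, 7.5)

Vertices: (0, 0), (6.5, 0), (1.4, 6.8), (0, 7.5)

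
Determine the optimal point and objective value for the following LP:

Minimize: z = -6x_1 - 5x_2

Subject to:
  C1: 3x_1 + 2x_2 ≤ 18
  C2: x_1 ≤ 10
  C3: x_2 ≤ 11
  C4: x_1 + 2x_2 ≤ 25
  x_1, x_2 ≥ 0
Each vertex is the intersection of two constraint boundaries that also satisfies all remaining constraints:
  x_1 = 0 and x_2 = 0 → (0, 0)
  3x_1 + 2x_2 = 18 and x_2 = 0 → (6, 0)
  3x_1 + 2x_2 = 18 and x_1 = 0 → (0, 9)

Evaluating z = -6x_1 - 5x_2 at each vertex:
  (0, 0): z = 0
  (6, 0): z = -36
  (0, 9): z = -45

The minimum is at (0, 9) with z = -45.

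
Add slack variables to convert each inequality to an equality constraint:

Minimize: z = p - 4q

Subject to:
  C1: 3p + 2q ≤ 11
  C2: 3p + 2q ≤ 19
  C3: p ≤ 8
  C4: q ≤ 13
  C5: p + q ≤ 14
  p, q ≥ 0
min z = p - 4q

s.t.
  3p + 2q + s1 = 11
  3p + 2q + s2 = 19
  p + s3 = 8
  q + s4 = 13
  p + q + s5 = 14
  p, q, s1, s2, s3, s4, s5 ≥ 0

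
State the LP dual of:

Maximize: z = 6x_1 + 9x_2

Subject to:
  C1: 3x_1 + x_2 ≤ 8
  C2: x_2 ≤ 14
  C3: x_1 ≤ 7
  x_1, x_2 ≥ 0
Minimize: z = 8y1 + 14y2 + 7y3

Subject to:
  C1: -3y1 - y3 ≤ -6
  C2: -y1 - y2 ≤ -9
  y1, y2, y3 ≥ 0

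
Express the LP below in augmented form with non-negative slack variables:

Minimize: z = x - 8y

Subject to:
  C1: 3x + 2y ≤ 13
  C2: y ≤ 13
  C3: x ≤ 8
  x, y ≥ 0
min z = x - 8y

s.t.
  3x + 2y + s1 = 13
  y + s2 = 13
  x + s3 = 8
  x, y, s1, s2, s3 ≥ 0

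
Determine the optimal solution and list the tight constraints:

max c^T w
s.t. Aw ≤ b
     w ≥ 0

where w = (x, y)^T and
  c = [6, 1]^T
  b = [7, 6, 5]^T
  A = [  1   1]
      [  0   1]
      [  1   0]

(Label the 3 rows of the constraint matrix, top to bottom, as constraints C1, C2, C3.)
Optimal: x = 5, y = 2
Slack at optimum:
  C1: slack = 0 (binding)
  C2: slack = 4
  C3: slack = 0 (binding)
  x ≥ 0: x = 5
  y ≥ 0: y = 2
Binding constraints: C1, C3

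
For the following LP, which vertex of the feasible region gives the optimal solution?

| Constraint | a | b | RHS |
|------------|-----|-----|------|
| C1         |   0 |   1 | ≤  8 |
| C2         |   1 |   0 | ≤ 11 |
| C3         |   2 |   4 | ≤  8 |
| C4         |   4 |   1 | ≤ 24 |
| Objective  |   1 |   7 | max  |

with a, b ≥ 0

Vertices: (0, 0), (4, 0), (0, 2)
Evaluating z = a + 7b at each vertex:
  (0, 0): z = 0
  (4, 0): z = 4
  (0, 2): z = 14

The largest value is z = 14, attained at (0, 2).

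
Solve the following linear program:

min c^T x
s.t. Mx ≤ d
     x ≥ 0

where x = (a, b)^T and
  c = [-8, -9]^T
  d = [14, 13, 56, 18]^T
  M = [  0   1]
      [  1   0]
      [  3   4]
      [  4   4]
Each vertex is the intersection of two constraint boundaries that also satisfies all remaining constraints:
  a = 0 and b = 0 → (0, 0)
  4a + 4b = 18 and b = 0 → (4.5, 0)
  4a + 4b = 18 and a = 0 → (0, 4.5)

Evaluating z = -8a - 9b at each vertex:
  (0, 0): z = 0
  (4.5, 0): z = -36
  (0, 4.5): z = -40.5

The minimum is at (0, 4.5) with z = -40.5.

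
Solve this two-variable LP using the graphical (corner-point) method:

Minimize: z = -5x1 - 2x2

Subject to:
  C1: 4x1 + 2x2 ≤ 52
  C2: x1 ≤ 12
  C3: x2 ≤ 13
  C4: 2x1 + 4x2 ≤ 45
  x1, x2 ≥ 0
x1 = 12, x2 = 2, z = -64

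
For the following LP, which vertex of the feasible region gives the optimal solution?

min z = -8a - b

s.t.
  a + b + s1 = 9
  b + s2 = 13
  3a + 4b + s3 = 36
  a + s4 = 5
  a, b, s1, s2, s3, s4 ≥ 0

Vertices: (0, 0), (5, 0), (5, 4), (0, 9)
Evaluating z = -8a - b at each vertex:
  (0, 0): z = 0
  (5, 0): z = -40
  (5, 4): z = -44
  (0, 9): z = -9

The smallest value is z = -44, attained at (5, 4).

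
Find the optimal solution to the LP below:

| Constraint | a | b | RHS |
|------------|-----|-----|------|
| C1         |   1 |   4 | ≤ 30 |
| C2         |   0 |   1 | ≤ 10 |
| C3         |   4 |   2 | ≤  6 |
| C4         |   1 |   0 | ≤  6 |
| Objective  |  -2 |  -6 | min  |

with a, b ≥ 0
a = 0, b = 3, z = -18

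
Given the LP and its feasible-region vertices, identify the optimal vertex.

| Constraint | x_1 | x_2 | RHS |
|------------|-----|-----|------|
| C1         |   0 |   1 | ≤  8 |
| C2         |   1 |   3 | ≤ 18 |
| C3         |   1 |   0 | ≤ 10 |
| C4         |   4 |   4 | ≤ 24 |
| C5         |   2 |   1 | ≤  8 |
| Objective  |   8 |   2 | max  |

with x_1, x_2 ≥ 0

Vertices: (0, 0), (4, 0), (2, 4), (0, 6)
Evaluating z = 8x_1 + 2x_2 at each vertex:
  (0, 0): z = 0
  (4, 0): z = 32
  (2, 4): z = 24
  (0, 6): z = 12

The largest value is z = 32, attained at (4, 0).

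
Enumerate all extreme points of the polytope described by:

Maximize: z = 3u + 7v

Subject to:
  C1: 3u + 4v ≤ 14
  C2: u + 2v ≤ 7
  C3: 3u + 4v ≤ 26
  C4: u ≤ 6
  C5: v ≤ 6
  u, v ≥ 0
Each vertex is the intersection of two constraint boundaries that also satisfies all remaining constraints:
  u = 0 and v = 0 → (0, 0)
  3u + 4v = 14 and v = 0 → (4.667, 0)
  3u + 4v = 14 and u + 2v = 7 → (0, 3.5)

Vertices: (0, 0), (4.667, 0), (0, 3.5)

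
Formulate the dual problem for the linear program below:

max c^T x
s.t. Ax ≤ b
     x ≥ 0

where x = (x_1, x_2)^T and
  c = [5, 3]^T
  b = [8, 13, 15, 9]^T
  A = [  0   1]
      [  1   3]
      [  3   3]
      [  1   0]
Minimize: z = 8y1 + 13y2 + 15y3 + 9y4

Subject to:
  C1: -y2 - 3y3 - y4 ≤ -5
  C2: -y1 - 3y2 - 3y3 ≤ -3
  y1, y2, y3, y4 ≥ 0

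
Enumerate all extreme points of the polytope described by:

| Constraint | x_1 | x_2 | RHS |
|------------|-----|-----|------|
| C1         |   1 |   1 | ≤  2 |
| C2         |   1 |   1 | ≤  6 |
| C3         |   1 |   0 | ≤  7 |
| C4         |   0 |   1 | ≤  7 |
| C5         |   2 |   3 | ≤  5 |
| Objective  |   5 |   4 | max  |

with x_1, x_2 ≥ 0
Each vertex is the intersection of two constraint boundaries that also satisfies all remaining constraints:
  x_1 = 0 and x_2 = 0 → (0, 0)
  x_1 + x_2 = 2 and x_2 = 0 → (2, 0)
  x_1 + x_2 = 2 and 2x_1 + 3x_2 = 5 → (1, 1)
  2x_1 + 3x_2 = 5 and x_1 = 0 → (0, 1.667)

Vertices: (0, 0), (2, 0), (1, 1), (0, 1.667)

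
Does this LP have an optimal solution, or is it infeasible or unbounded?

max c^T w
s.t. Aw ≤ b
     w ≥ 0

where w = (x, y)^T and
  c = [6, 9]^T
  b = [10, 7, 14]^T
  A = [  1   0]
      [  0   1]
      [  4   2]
The point (0, 7) satisfies every constraint, so the LP is feasible; the constraints give x ≤ 10 and y ≤ 7, which with x, y ≥ 0 keep the feasible region inside a bounded box. A feasible, bounded LP attains a finite optimum at a vertex.

Feasible with finite optimum z* = 63 at (0, 7).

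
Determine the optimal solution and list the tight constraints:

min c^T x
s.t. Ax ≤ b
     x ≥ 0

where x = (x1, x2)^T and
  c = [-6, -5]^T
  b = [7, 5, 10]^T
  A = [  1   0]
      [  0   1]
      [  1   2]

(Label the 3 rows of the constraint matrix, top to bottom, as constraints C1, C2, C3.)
Optimal: x1 = 7, x2 = 1.5
Binding: C1, C3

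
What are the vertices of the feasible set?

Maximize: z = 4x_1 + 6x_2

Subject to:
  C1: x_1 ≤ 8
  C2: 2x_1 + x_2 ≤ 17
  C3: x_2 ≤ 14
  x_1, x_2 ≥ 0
Each vertex is the intersection of two constraint boundaries that also satisfies all remaining constraints:
  x_1 = 0 and x_2 = 0 → (0, 0)
  x_1 = 8 and x_2 = 0 → (8, 0)
  x_1 = 8 and 2x_1 + x_2 = 17 → (8, 1)
  2x_1 + x_2 = 17 and x_2 = 14 → (1.5, 14)
  x_2 = 14 and x_1 = 0 → (0, 14)

Vertices: (0, 0), (8, 0), (8, 1), (1.5, 14), (0, 14)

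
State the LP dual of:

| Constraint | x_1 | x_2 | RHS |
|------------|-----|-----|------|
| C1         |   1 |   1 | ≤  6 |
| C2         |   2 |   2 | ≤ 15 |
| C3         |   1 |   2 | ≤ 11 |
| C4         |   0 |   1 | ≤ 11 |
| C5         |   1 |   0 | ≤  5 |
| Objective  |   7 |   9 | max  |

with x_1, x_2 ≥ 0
Minimize: z = 6y1 + 15y2 + 11y3 + 11y4 + 5y5

Subject to:
  C1: -y1 - 2y2 - y3 - y5 ≤ -7
  C2: -y1 - 2y2 - 2y3 - y4 ≤ -9
  y1, y2, y3, y4, y5 ≥ 0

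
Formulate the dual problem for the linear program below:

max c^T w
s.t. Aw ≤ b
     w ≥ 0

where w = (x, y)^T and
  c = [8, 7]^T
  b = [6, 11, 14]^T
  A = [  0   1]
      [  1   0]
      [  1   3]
Minimize: z = 6y1 + 11y2 + 14y3

Subject to:
  C1: -y2 - y3 ≤ -8
  C2: -y1 - 3y3 ≤ -7
  y1, y2, y3 ≥ 0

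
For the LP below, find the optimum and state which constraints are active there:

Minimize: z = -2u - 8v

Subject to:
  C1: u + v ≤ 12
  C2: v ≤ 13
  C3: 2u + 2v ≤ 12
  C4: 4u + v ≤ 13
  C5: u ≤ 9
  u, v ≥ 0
Optimal: u = 0, v = 6
Slack at optimum:
  C1: slack = 6
  C2: slack = 7
  C3: slack = 0 (binding)
  C4: slack = 7
  C5: slack = 9
  u ≥ 0: u = 0 (binding)
  v ≥ 0: v = 6
Binding constraints: C3, u ≥ 0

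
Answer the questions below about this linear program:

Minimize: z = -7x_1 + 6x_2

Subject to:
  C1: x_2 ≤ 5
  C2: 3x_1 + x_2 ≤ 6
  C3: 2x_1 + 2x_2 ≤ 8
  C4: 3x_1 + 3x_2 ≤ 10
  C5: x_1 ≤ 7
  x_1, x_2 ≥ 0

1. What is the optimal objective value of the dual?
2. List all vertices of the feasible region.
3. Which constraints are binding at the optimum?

1. -14 (by strong duality, equal to the primal optimum)
2. (0, 0), (2, 0), (1.333, 2), (0, 3.333)
3. C2, x_2 ≥ 0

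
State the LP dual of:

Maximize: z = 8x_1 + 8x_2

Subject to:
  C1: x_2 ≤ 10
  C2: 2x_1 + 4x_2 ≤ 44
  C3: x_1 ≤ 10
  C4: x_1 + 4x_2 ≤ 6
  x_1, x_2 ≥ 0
Minimize: z = 10y1 + 44y2 + 10y3 + 6y4

Subject to:
  C1: -2y2 - y3 - y4 ≤ -8
  C2: -y1 - 4y2 - 4y4 ≤ -8
  y1, y2, y3, y4 ≥ 0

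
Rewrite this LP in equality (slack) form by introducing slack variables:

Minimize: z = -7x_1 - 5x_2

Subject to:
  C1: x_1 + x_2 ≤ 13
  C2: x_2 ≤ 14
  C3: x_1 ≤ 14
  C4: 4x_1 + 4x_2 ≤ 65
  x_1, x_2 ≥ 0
min z = -7x_1 - 5x_2

s.t.
  x_1 + x_2 + s1 = 13
  x_2 + s2 = 14
  x_1 + s3 = 14
  4x_1 + 4x_2 + s4 = 65
  x_1, x_2, s1, s2, s3, s4 ≥ 0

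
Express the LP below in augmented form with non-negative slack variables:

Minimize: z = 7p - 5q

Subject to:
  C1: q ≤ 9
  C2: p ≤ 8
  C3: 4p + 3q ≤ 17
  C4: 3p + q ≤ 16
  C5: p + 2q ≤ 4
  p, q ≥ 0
min z = 7p - 5q

s.t.
  q + s1 = 9
  p + s2 = 8
  4p + 3q + s3 = 17
  3p + q + s4 = 16
  p + 2q + s5 = 4
  p, q, s1, s2, s3, s4, s5 ≥ 0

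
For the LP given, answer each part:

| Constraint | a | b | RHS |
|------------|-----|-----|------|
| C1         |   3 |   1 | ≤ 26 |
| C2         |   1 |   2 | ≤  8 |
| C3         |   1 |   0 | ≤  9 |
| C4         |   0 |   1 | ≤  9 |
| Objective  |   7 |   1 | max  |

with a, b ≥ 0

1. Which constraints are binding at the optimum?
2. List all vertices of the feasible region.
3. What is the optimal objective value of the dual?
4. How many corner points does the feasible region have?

1. C2, b ≥ 0
2. (0, 0), (8, 0), (0, 4)
3. 56 (by strong duality, equal to the primal optimum)
4. 3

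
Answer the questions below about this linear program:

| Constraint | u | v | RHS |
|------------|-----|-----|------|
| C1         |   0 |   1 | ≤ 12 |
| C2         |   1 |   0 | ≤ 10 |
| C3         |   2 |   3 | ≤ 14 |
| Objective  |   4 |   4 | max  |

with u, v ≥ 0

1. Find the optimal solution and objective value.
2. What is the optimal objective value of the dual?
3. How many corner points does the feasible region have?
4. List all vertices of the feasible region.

1. u = 7, v = 0, z = 28
2. 28 (by strong duality, equal to the primal optimum)
3. 3
4. (0, 0), (7, 0), (0, 4.667)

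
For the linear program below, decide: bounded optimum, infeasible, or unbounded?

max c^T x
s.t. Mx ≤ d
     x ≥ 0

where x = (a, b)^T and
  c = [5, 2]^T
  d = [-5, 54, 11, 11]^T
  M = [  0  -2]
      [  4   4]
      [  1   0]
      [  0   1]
The point (11, 2.5) satisfies every constraint, so the LP is feasible; the constraints give a ≤ 11 and b ≤ 11, which with a, b ≥ 0 keep the feasible region inside a bounded box. A feasible, bounded LP attains a finite optimum at a vertex.

Evaluating z = 5a + 2b at each vertex:
  (0, 2.5): z = 5
  (11, 2.5): z = 60
  (2.5, 11): z = 34.5
  (0, 11): z = 22

Feasible with finite optimum z* = 60 at (11, 2.5).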